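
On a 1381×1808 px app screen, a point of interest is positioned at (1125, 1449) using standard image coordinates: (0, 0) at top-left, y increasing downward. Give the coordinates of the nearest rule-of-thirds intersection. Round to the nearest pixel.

x = 921 px, y = 1205 px

Third lines: x ∈ {460, 921}, y ∈ {603, 1205}.
1125 is closer to x = 921; 1449 is closer to y = 1205.
So the nearest intersection is the lower-right power point.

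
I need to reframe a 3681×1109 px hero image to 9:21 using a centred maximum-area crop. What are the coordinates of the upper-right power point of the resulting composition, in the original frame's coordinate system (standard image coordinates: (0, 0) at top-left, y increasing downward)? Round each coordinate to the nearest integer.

3681/1109 > 9/21, so the 9:21 crop keeps the full height 1109 and trims width to 1109 × 9/21 = 475.29 px.
Left offset = (3681 − 475.29)/2 = 1602.86 px; top offset = 0.
Upper-right is two-thirds across and one-third down within the crop:
x = 1602.86 + 2 × 475.29/3 ≈ 1920; y = 0.00 + 1 × 1109.00/3 ≈ 370.

x = 1920 px, y = 370 px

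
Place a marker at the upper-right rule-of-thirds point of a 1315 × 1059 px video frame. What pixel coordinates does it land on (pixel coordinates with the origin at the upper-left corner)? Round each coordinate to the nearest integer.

(877, 353)

The upper-right point sits two-thirds of the way across and one-third of the way down.
x = 2 × 1315/3 ≈ 877; y = 1 × 1059/3 ≈ 353.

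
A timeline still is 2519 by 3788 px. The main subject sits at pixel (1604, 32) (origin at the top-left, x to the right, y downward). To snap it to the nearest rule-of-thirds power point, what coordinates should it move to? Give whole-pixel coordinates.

x = 1679 px, y = 1263 px

Third lines: x ∈ {840, 1679}, y ∈ {1263, 2525}.
1604 is closer to x = 1679; 32 is closer to y = 1263.
So the nearest intersection is the upper-right power point.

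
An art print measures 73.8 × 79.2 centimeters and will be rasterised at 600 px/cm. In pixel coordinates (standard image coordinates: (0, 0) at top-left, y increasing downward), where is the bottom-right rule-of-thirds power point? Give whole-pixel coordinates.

In pixels the canvas is 73.8 × 600 = 44280 wide and 79.2 × 600 = 47520 tall.
The bottom-right point is two-thirds across and two-thirds down:
x = 2 × 44280/3 ≈ 29520; y = 2 × 47520/3 ≈ 31680.

(29520, 31680)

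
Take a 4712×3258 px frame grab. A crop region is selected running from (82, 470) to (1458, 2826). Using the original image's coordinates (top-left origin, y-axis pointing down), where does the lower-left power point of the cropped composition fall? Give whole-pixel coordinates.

Crop width = 1458 − 82 = 1376 px; one third is 458.67 px.
Crop height = 2826 − 470 = 2356 px; one third is 785.33 px.
The lower-left point is one-third across and two-thirds down within the crop:
x = 82 + 1 × 458.67 ≈ 541; y = 470 + 2 × 785.33 ≈ 2041.

x = 541 px, y = 2041 px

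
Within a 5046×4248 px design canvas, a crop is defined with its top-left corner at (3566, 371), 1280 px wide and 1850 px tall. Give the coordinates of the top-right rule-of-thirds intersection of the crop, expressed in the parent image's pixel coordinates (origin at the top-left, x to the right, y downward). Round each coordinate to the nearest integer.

x = 4419 px, y = 988 px

One third of the crop width 1280 is 426.67 px.
One third of the crop height 1850 is 616.67 px.
The top-right point is two-thirds across and one-third down within the crop:
x = 3566 + 2 × 426.67 ≈ 4419; y = 371 + 1 × 616.67 ≈ 988.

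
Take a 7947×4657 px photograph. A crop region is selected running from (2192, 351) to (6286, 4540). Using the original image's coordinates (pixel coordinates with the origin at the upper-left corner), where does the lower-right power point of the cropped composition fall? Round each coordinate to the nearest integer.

Crop width = 6286 − 2192 = 4094 px; one third is 1364.67 px.
Crop height = 4540 − 351 = 4189 px; one third is 1396.33 px.
The lower-right point is two-thirds across and two-thirds down within the crop:
x = 2192 + 2 × 1364.67 ≈ 4921; y = 351 + 2 × 1396.33 ≈ 3144.

x = 4921 px, y = 3144 px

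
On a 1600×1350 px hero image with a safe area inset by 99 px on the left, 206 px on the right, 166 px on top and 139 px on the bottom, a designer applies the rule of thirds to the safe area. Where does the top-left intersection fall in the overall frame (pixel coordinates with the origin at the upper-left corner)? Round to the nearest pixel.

x = 531 px, y = 514 px

Content width = 1600 − 99 − 206 = 1295 px; content height = 1350 − 166 − 139 = 1045 px.
Top-left is one-third across and one-third down within the safe area.
x = 99 + 1 × 1295/3 = 99 + 431.67 ≈ 531
y = 166 + 1 × 1045/3 = 166 + 348.33 ≈ 514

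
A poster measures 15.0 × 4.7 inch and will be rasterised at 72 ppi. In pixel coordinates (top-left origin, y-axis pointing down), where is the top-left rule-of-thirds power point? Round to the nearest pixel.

(360, 113)

In pixels the canvas is 15.0 × 72 = 1080 wide and 4.7 × 72 = 338.4 tall.
The top-left point is one-third across and one-third down:
x = 1 × 1080/3 ≈ 360; y = 1 × 338.4/3 ≈ 113.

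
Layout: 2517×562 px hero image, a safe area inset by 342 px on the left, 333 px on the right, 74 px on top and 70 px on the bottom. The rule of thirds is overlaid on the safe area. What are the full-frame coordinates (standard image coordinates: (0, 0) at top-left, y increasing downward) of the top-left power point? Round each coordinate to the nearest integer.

x = 956 px, y = 213 px

Content width = 2517 − 342 − 333 = 1842 px; content height = 562 − 74 − 70 = 418 px.
Top-left is one-third across and one-third down within the safe area.
x = 342 + 1 × 1842/3 = 342 + 614.00 ≈ 956
y = 74 + 1 × 418/3 = 74 + 139.33 ≈ 213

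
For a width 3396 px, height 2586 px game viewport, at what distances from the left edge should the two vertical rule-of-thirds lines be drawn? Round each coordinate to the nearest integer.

1132 px and 2264 px

3396 / 3 = 1132, so the vertical lines sit at one and two thirds of 3396.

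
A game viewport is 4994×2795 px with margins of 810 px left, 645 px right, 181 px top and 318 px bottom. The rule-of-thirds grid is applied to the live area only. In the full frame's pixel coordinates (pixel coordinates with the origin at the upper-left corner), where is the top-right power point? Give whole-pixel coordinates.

(3169, 946)

Content width = 4994 − 810 − 645 = 3539 px; content height = 2795 − 181 − 318 = 2296 px.
Top-right is two-thirds across and one-third down within the live area.
x = 810 + 2 × 3539/3 = 810 + 2359.33 ≈ 3169
y = 181 + 1 × 2296/3 = 181 + 765.33 ≈ 946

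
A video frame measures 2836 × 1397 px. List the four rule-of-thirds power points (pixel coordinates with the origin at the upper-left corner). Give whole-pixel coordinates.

(945, 466), (1891, 466), (945, 931), (1891, 931)

One third of 2836 is 945.33; one third of 1397 is 465.67.
Vertical third lines at x = 945 and x = 1891; horizontal third lines at y = 466 and y = 931.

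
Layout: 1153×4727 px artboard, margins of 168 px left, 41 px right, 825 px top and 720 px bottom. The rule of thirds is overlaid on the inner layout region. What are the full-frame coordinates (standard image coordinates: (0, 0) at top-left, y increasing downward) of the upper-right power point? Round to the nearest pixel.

Content width = 1153 − 168 − 41 = 944 px; content height = 4727 − 825 − 720 = 3182 px.
Upper-right is two-thirds across and one-third down within the inner layout region.
x = 168 + 2 × 944/3 = 168 + 629.33 ≈ 797
y = 825 + 1 × 3182/3 = 825 + 1060.67 ≈ 1886

(797, 1886)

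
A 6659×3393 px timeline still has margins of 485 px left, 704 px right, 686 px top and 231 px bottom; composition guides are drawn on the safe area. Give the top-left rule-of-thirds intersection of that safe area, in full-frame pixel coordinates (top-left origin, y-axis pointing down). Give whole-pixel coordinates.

x = 2308 px, y = 1511 px

Content width = 6659 − 485 − 704 = 5470 px; content height = 3393 − 686 − 231 = 2476 px.
Top-left is one-third across and one-third down within the safe area.
x = 485 + 1 × 5470/3 = 485 + 1823.33 ≈ 2308
y = 686 + 1 × 2476/3 = 686 + 825.33 ≈ 1511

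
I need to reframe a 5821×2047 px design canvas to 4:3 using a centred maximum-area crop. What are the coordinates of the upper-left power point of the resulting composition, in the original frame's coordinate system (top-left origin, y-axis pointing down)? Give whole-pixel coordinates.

5821/2047 > 4/3, so the 4:3 crop keeps the full height 2047 and trims width to 2047 × 4/3 = 2729.33 px.
Left offset = (5821 − 2729.33)/2 = 1545.83 px; top offset = 0.
Upper-left is one-third across and one-third down within the crop:
x = 1545.83 + 1 × 2729.33/3 ≈ 2456; y = 0.00 + 1 × 2047.00/3 ≈ 682.

x = 2456 px, y = 682 px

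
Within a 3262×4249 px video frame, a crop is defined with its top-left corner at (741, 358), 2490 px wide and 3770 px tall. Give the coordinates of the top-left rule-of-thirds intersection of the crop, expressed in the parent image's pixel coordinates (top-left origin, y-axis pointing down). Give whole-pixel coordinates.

x = 1571 px, y = 1615 px

One third of the crop width 2490 is 830.00 px.
One third of the crop height 3770 is 1256.67 px.
The top-left point is one-third across and one-third down within the crop:
x = 741 + 1 × 830.00 ≈ 1571; y = 358 + 1 × 1256.67 ≈ 1615.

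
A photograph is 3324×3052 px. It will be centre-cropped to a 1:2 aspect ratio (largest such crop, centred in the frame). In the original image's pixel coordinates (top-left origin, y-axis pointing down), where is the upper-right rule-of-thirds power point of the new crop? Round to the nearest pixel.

3324/3052 > 1/2, so the 1:2 crop keeps the full height 3052 and trims width to 3052 × 1/2 = 1526.00 px.
Left offset = (3324 − 1526.00)/2 = 899.00 px; top offset = 0.
Upper-right is two-thirds across and one-third down within the crop:
x = 899.00 + 2 × 1526.00/3 ≈ 1916; y = 0.00 + 1 × 3052.00/3 ≈ 1017.

(1916, 1017)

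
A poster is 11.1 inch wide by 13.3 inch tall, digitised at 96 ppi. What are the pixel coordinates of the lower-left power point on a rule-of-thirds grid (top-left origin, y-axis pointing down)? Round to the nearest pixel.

In pixels the canvas is 11.1 × 96 = 1065.6 wide and 13.3 × 96 = 1276.8 tall.
The lower-left point is one-third across and two-thirds down:
x = 1 × 1065.6/3 ≈ 355; y = 2 × 1276.8/3 ≈ 851.

x = 355 px, y = 851 px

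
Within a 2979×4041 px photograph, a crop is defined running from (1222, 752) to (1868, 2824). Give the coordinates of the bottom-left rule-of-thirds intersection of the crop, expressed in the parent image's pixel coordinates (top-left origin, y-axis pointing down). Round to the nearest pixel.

Crop width = 1868 − 1222 = 646 px; one third is 215.33 px.
Crop height = 2824 − 752 = 2072 px; one third is 690.67 px.
The bottom-left point is one-third across and two-thirds down within the crop:
x = 1222 + 1 × 215.33 ≈ 1437; y = 752 + 2 × 690.67 ≈ 2133.

x = 1437 px, y = 2133 px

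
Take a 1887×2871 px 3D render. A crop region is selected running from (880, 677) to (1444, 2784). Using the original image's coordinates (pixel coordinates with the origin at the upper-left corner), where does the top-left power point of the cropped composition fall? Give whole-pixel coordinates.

Crop width = 1444 − 880 = 564 px; one third is 188.00 px.
Crop height = 2784 − 677 = 2107 px; one third is 702.33 px.
The top-left point is one-third across and one-third down within the crop:
x = 880 + 1 × 188.00 ≈ 1068; y = 677 + 1 × 702.33 ≈ 1379.

x = 1068 px, y = 1379 px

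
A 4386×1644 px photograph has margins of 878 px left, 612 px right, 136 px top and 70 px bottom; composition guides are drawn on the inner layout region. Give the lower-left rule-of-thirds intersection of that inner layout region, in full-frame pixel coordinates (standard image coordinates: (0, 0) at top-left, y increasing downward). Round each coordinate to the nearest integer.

Content width = 4386 − 878 − 612 = 2896 px; content height = 1644 − 136 − 70 = 1438 px.
Lower-left is one-third across and two-thirds down within the inner layout region.
x = 878 + 1 × 2896/3 = 878 + 965.33 ≈ 1843
y = 136 + 2 × 1438/3 = 136 + 958.67 ≈ 1095

(1843, 1095)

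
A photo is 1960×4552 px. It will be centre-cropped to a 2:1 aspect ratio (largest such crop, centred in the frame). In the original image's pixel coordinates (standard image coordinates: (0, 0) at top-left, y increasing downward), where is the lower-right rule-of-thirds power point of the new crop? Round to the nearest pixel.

1960/4552 < 2/1, so the 2:1 crop keeps the full width 1960 and trims height to 1960 × 1/2 = 980.00 px.
Top offset = (4552 − 980.00)/2 = 1786.00 px; left offset = 0.
Lower-right is two-thirds across and two-thirds down within the crop:
x = 0.00 + 2 × 1960.00/3 ≈ 1307; y = 1786.00 + 2 × 980.00/3 ≈ 2439.

x = 1307 px, y = 2439 px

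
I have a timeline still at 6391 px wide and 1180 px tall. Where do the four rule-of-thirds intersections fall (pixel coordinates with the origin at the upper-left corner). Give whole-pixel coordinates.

(2130, 393), (4261, 393), (2130, 787), (4261, 787)

One third of 6391 is 2130.33; one third of 1180 is 393.33.
Vertical third lines at x = 2130 and x = 4261; horizontal third lines at y = 393 and y = 787.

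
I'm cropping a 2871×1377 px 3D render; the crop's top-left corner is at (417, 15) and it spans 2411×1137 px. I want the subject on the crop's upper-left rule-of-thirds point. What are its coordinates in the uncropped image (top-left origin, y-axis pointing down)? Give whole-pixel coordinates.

One third of the crop width 2411 is 803.67 px.
One third of the crop height 1137 is 379.00 px.
The upper-left point is one-third across and one-third down within the crop:
x = 417 + 1 × 803.67 ≈ 1221; y = 15 + 1 × 379.00 ≈ 394.

x = 1221 px, y = 394 px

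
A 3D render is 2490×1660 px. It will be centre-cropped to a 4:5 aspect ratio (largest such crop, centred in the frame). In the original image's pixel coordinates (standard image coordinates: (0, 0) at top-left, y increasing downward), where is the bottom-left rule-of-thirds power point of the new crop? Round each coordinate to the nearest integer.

(1024, 1107)

2490/1660 > 4/5, so the 4:5 crop keeps the full height 1660 and trims width to 1660 × 4/5 = 1328.00 px.
Left offset = (2490 − 1328.00)/2 = 581.00 px; top offset = 0.
Bottom-left is one-third across and two-thirds down within the crop:
x = 581.00 + 1 × 1328.00/3 ≈ 1024; y = 0.00 + 2 × 1660.00/3 ≈ 1107.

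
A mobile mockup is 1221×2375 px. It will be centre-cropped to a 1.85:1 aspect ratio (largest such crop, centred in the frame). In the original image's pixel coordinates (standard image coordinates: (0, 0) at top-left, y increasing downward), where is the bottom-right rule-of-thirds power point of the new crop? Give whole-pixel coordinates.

1221/2375 < 1.85/1, so the 1.85:1 crop keeps the full width 1221 and trims height to 1221 × 1/1.85 = 660.00 px.
Top offset = (2375 − 660.00)/2 = 857.50 px; left offset = 0.
Bottom-right is two-thirds across and two-thirds down within the crop:
x = 0.00 + 2 × 1221.00/3 ≈ 814; y = 857.50 + 2 × 660.00/3 ≈ 1298.

(814, 1298)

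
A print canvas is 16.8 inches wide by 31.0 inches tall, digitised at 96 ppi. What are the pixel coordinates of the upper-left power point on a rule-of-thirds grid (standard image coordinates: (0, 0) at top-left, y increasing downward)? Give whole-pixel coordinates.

x = 538 px, y = 992 px

In pixels the canvas is 16.8 × 96 = 1612.8 wide and 31.0 × 96 = 2976 tall.
The upper-left point is one-third across and one-third down:
x = 1 × 1612.8/3 ≈ 538; y = 1 × 2976/3 ≈ 992.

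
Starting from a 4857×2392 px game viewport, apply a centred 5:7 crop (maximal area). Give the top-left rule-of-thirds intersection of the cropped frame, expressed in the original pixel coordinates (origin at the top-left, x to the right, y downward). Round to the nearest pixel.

(2144, 797)

4857/2392 > 5/7, so the 5:7 crop keeps the full height 2392 and trims width to 2392 × 5/7 = 1708.57 px.
Left offset = (4857 − 1708.57)/2 = 1574.21 px; top offset = 0.
Top-left is one-third across and one-third down within the crop:
x = 1574.21 + 1 × 1708.57/3 ≈ 2144; y = 0.00 + 1 × 2392.00/3 ≈ 797.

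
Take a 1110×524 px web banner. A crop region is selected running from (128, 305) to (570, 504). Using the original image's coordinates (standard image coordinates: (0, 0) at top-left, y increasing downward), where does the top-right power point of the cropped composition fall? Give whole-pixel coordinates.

Crop width = 570 − 128 = 442 px; one third is 147.33 px.
Crop height = 504 − 305 = 199 px; one third is 66.33 px.
The top-right point is two-thirds across and one-third down within the crop:
x = 128 + 2 × 147.33 ≈ 423; y = 305 + 1 × 66.33 ≈ 371.

(423, 371)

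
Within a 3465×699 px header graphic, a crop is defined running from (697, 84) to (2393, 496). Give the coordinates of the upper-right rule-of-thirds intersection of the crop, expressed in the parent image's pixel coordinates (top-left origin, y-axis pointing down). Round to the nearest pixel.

(1828, 221)

Crop width = 2393 − 697 = 1696 px; one third is 565.33 px.
Crop height = 496 − 84 = 412 px; one third is 137.33 px.
The upper-right point is two-thirds across and one-third down within the crop:
x = 697 + 2 × 565.33 ≈ 1828; y = 84 + 1 × 137.33 ≈ 221.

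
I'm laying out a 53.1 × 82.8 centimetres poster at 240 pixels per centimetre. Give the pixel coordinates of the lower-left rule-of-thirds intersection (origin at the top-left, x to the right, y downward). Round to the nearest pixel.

(4248, 13248)

In pixels the canvas is 53.1 × 240 = 12744 wide and 82.8 × 240 = 19872 tall.
The lower-left point is one-third across and two-thirds down:
x = 1 × 12744/3 ≈ 4248; y = 2 × 19872/3 ≈ 13248.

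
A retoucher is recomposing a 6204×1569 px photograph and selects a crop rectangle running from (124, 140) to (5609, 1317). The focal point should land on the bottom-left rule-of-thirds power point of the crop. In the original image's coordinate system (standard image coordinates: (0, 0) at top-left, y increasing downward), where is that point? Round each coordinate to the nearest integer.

x = 1952 px, y = 925 px

Crop width = 5609 − 124 = 5485 px; one third is 1828.33 px.
Crop height = 1317 − 140 = 1177 px; one third is 392.33 px.
The bottom-left point is one-third across and two-thirds down within the crop:
x = 124 + 1 × 1828.33 ≈ 1952; y = 140 + 2 × 392.33 ≈ 925.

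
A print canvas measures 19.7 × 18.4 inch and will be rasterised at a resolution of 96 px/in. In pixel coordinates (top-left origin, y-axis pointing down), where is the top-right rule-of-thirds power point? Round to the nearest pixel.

(1261, 589)

In pixels the canvas is 19.7 × 96 = 1891.2 wide and 18.4 × 96 = 1766.4 tall.
The top-right point is two-thirds across and one-third down:
x = 2 × 1891.2/3 ≈ 1261; y = 1 × 1766.4/3 ≈ 589.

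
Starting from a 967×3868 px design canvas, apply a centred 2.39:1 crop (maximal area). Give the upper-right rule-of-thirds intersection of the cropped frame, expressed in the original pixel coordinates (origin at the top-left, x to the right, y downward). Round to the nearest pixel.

967/3868 < 2.39/1, so the 2.39:1 crop keeps the full width 967 and trims height to 967 × 1/2.39 = 404.60 px.
Top offset = (3868 − 404.60)/2 = 1731.70 px; left offset = 0.
Upper-right is two-thirds across and one-third down within the crop:
x = 0.00 + 2 × 967.00/3 ≈ 645; y = 1731.70 + 1 × 404.60/3 ≈ 1867.

x = 645 px, y = 1867 px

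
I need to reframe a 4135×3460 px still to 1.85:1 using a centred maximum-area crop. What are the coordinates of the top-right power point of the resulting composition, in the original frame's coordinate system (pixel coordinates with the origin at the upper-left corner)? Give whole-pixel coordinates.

4135/3460 < 1.85/1, so the 1.85:1 crop keeps the full width 4135 and trims height to 4135 × 1/1.85 = 2235.14 px.
Top offset = (3460 − 2235.14)/2 = 612.43 px; left offset = 0.
Top-right is two-thirds across and one-third down within the crop:
x = 0.00 + 2 × 4135.00/3 ≈ 2757; y = 612.43 + 1 × 2235.14/3 ≈ 1357.

(2757, 1357)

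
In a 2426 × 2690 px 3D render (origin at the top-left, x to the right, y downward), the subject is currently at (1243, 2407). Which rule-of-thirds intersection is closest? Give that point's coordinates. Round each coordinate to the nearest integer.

x = 1617 px, y = 1793 px

Third lines: x ∈ {809, 1617}, y ∈ {897, 1793}.
1243 is closer to x = 1617; 2407 is closer to y = 1793.
So the nearest intersection is the lower-right power point.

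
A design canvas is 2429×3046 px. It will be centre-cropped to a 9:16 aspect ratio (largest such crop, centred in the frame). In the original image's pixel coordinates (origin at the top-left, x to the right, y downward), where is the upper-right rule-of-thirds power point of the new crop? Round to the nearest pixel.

2429/3046 > 9/16, so the 9:16 crop keeps the full height 3046 and trims width to 3046 × 9/16 = 1713.38 px.
Left offset = (2429 − 1713.38)/2 = 357.81 px; top offset = 0.
Upper-right is two-thirds across and one-third down within the crop:
x = 357.81 + 2 × 1713.38/3 ≈ 1500; y = 0.00 + 1 × 3046.00/3 ≈ 1015.

(1500, 1015)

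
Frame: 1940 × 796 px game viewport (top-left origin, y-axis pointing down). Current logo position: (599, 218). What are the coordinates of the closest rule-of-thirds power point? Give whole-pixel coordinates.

Third lines: x ∈ {647, 1293}, y ∈ {265, 531}.
599 is closer to x = 647; 218 is closer to y = 265.
So the nearest intersection is the upper-left power point.

x = 647 px, y = 265 px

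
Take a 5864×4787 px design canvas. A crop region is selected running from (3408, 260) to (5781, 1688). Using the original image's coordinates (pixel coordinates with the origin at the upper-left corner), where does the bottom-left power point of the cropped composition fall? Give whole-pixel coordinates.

(4199, 1212)

Crop width = 5781 − 3408 = 2373 px; one third is 791.00 px.
Crop height = 1688 − 260 = 1428 px; one third is 476.00 px.
The bottom-left point is one-third across and two-thirds down within the crop:
x = 3408 + 1 × 791.00 ≈ 4199; y = 260 + 2 × 476.00 ≈ 1212.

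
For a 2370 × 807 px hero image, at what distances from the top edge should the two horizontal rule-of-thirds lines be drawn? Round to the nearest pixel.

269 px and 538 px

807 / 3 = 269, so the horizontal lines sit at one and two thirds of 807.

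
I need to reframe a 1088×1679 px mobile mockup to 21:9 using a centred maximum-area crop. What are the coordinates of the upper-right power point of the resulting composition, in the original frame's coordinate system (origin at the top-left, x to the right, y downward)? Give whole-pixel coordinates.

1088/1679 < 21/9, so the 21:9 crop keeps the full width 1088 and trims height to 1088 × 9/21 = 466.29 px.
Top offset = (1679 − 466.29)/2 = 606.36 px; left offset = 0.
Upper-right is two-thirds across and one-third down within the crop:
x = 0.00 + 2 × 1088.00/3 ≈ 725; y = 606.36 + 1 × 466.29/3 ≈ 762.

(725, 762)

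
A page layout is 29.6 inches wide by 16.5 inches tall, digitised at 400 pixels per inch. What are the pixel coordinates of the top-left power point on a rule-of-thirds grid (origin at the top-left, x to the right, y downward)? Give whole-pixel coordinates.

In pixels the canvas is 29.6 × 400 = 11840 wide and 16.5 × 400 = 6600 tall.
The top-left point is one-third across and one-third down:
x = 1 × 11840/3 ≈ 3947; y = 1 × 6600/3 ≈ 2200.

(3947, 2200)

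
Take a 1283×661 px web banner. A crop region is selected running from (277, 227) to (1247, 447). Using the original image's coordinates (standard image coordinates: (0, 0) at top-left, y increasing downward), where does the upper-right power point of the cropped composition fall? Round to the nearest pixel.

Crop width = 1247 − 277 = 970 px; one third is 323.33 px.
Crop height = 447 − 227 = 220 px; one third is 73.33 px.
The upper-right point is two-thirds across and one-third down within the crop:
x = 277 + 2 × 323.33 ≈ 924; y = 227 + 1 × 73.33 ≈ 300.

x = 924 px, y = 300 px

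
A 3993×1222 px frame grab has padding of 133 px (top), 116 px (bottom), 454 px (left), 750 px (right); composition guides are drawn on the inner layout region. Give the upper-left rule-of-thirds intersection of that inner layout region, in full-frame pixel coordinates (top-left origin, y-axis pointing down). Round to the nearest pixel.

(1384, 457)

Content width = 3993 − 454 − 750 = 2789 px; content height = 1222 − 133 − 116 = 973 px.
Upper-left is one-third across and one-third down within the inner layout region.
x = 454 + 1 × 2789/3 = 454 + 929.67 ≈ 1384
y = 133 + 1 × 973/3 = 133 + 324.33 ≈ 457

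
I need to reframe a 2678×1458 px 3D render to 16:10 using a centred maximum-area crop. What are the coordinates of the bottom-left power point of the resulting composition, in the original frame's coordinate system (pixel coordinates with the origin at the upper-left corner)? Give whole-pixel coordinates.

2678/1458 > 16/10, so the 16:10 crop keeps the full height 1458 and trims width to 1458 × 16/10 = 2332.80 px.
Left offset = (2678 − 2332.80)/2 = 172.60 px; top offset = 0.
Bottom-left is one-third across and two-thirds down within the crop:
x = 172.60 + 1 × 2332.80/3 ≈ 950; y = 0.00 + 2 × 1458.00/3 ≈ 972.

x = 950 px, y = 972 px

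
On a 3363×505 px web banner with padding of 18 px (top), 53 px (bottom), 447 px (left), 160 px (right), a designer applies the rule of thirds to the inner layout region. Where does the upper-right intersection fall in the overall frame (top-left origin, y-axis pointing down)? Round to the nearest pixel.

x = 2284 px, y = 163 px

Content width = 3363 − 447 − 160 = 2756 px; content height = 505 − 18 − 53 = 434 px.
Upper-right is two-thirds across and one-third down within the inner layout region.
x = 447 + 2 × 2756/3 = 447 + 1837.33 ≈ 2284
y = 18 + 1 × 434/3 = 18 + 144.67 ≈ 163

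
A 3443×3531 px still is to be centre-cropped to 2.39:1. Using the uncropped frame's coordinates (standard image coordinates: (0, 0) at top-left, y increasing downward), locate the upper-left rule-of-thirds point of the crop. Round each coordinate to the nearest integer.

3443/3531 < 2.39/1, so the 2.39:1 crop keeps the full width 3443 and trims height to 3443 × 1/2.39 = 1440.59 px.
Top offset = (3531 − 1440.59)/2 = 1045.21 px; left offset = 0.
Upper-left is one-third across and one-third down within the crop:
x = 0.00 + 1 × 3443.00/3 ≈ 1148; y = 1045.21 + 1 × 1440.59/3 ≈ 1525.

(1148, 1525)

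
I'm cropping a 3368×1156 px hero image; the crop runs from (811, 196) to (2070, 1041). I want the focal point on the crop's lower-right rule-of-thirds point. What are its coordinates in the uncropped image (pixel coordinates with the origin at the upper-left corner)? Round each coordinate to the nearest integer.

Crop width = 2070 − 811 = 1259 px; one third is 419.67 px.
Crop height = 1041 − 196 = 845 px; one third is 281.67 px.
The lower-right point is two-thirds across and two-thirds down within the crop:
x = 811 + 2 × 419.67 ≈ 1650; y = 196 + 2 × 281.67 ≈ 759.

(1650, 759)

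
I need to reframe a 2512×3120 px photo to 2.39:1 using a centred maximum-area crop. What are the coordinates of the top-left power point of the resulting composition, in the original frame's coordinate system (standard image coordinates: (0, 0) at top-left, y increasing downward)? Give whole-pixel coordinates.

x = 837 px, y = 1385 px

2512/3120 < 2.39/1, so the 2.39:1 crop keeps the full width 2512 and trims height to 2512 × 1/2.39 = 1051.05 px.
Top offset = (3120 − 1051.05)/2 = 1034.48 px; left offset = 0.
Top-left is one-third across and one-third down within the crop:
x = 0.00 + 1 × 2512.00/3 ≈ 837; y = 1034.48 + 1 × 1051.05/3 ≈ 1385.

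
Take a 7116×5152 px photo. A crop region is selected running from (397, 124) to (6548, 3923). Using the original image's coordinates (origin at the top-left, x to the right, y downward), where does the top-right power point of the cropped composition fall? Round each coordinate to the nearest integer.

x = 4498 px, y = 1390 px

Crop width = 6548 − 397 = 6151 px; one third is 2050.33 px.
Crop height = 3923 − 124 = 3799 px; one third is 1266.33 px.
The top-right point is two-thirds across and one-third down within the crop:
x = 397 + 2 × 2050.33 ≈ 4498; y = 124 + 1 × 1266.33 ≈ 1390.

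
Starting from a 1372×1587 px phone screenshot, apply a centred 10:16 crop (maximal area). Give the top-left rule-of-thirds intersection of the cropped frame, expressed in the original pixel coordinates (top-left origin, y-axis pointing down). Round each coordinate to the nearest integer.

1372/1587 > 10/16, so the 10:16 crop keeps the full height 1587 and trims width to 1587 × 10/16 = 991.88 px.
Left offset = (1372 − 991.88)/2 = 190.06 px; top offset = 0.
Top-left is one-third across and one-third down within the crop:
x = 190.06 + 1 × 991.88/3 ≈ 521; y = 0.00 + 1 × 1587.00/3 ≈ 529.

x = 521 px, y = 529 px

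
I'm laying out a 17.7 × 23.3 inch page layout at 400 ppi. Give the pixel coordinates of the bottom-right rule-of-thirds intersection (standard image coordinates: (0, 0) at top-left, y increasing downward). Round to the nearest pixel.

(4720, 6213)

In pixels the canvas is 17.7 × 400 = 7080 wide and 23.3 × 400 = 9320 tall.
The bottom-right point is two-thirds across and two-thirds down:
x = 2 × 7080/3 ≈ 4720; y = 2 × 9320/3 ≈ 6213.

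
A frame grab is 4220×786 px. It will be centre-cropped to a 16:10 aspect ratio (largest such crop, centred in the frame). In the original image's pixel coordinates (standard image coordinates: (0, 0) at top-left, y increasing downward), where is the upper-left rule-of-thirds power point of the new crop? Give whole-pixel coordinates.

4220/786 > 16/10, so the 16:10 crop keeps the full height 786 and trims width to 786 × 16/10 = 1257.60 px.
Left offset = (4220 − 1257.60)/2 = 1481.20 px; top offset = 0.
Upper-left is one-third across and one-third down within the crop:
x = 1481.20 + 1 × 1257.60/3 ≈ 1900; y = 0.00 + 1 × 786.00/3 ≈ 262.

(1900, 262)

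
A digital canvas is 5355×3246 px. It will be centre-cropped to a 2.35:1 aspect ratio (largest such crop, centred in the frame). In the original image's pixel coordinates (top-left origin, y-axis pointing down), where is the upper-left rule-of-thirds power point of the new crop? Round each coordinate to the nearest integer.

x = 1785 px, y = 1243 px

5355/3246 < 2.35/1, so the 2.35:1 crop keeps the full width 5355 and trims height to 5355 × 1/2.35 = 2278.72 px.
Top offset = (3246 − 2278.72)/2 = 483.64 px; left offset = 0.
Upper-left is one-third across and one-third down within the crop:
x = 0.00 + 1 × 5355.00/3 ≈ 1785; y = 483.64 + 1 × 2278.72/3 ≈ 1243.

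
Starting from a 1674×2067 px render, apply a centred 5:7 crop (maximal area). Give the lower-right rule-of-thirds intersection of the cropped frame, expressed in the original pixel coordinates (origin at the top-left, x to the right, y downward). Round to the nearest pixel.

(1083, 1378)

1674/2067 > 5/7, so the 5:7 crop keeps the full height 2067 and trims width to 2067 × 5/7 = 1476.43 px.
Left offset = (1674 − 1476.43)/2 = 98.79 px; top offset = 0.
Lower-right is two-thirds across and two-thirds down within the crop:
x = 98.79 + 2 × 1476.43/3 ≈ 1083; y = 0.00 + 2 × 2067.00/3 ≈ 1378.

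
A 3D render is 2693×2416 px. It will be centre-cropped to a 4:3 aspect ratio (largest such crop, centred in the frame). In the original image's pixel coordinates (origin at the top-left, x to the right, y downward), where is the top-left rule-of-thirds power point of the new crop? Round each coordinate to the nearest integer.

(898, 871)

2693/2416 < 4/3, so the 4:3 crop keeps the full width 2693 and trims height to 2693 × 3/4 = 2019.75 px.
Top offset = (2416 − 2019.75)/2 = 198.12 px; left offset = 0.
Top-left is one-third across and one-third down within the crop:
x = 0.00 + 1 × 2693.00/3 ≈ 898; y = 198.12 + 1 × 2019.75/3 ≈ 871.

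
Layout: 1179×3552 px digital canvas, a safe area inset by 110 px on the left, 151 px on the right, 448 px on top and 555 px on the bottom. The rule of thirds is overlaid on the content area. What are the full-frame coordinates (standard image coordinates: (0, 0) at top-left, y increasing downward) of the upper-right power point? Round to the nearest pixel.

Content width = 1179 − 110 − 151 = 918 px; content height = 3552 − 448 − 555 = 2549 px.
Upper-right is two-thirds across and one-third down within the content area.
x = 110 + 2 × 918/3 = 110 + 612.00 ≈ 722
y = 448 + 1 × 2549/3 = 448 + 849.67 ≈ 1298

(722, 1298)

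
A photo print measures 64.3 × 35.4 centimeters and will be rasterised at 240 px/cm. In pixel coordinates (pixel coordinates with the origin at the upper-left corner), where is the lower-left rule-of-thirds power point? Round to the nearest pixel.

(5144, 5664)

In pixels the canvas is 64.3 × 240 = 15432 wide and 35.4 × 240 = 8496 tall.
The lower-left point is one-third across and two-thirds down:
x = 1 × 15432/3 ≈ 5144; y = 2 × 8496/3 ≈ 5664.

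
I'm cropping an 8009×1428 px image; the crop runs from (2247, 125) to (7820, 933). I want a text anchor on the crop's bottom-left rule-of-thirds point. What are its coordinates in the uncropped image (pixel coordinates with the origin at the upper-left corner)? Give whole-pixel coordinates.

(4105, 664)

Crop width = 7820 − 2247 = 5573 px; one third is 1857.67 px.
Crop height = 933 − 125 = 808 px; one third is 269.33 px.
The bottom-left point is one-third across and two-thirds down within the crop:
x = 2247 + 1 × 1857.67 ≈ 4105; y = 125 + 2 × 269.33 ≈ 664.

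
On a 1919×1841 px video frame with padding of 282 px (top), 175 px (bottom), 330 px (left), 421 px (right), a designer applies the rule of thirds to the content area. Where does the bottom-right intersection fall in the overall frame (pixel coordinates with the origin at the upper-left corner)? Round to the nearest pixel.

Content width = 1919 − 330 − 421 = 1168 px; content height = 1841 − 282 − 175 = 1384 px.
Bottom-right is two-thirds across and two-thirds down within the content area.
x = 330 + 2 × 1168/3 = 330 + 778.67 ≈ 1109
y = 282 + 2 × 1384/3 = 282 + 922.67 ≈ 1205

(1109, 1205)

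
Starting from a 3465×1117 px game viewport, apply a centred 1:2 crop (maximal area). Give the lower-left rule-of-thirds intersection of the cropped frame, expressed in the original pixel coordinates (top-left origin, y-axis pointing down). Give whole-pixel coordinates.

x = 1639 px, y = 745 px

3465/1117 > 1/2, so the 1:2 crop keeps the full height 1117 and trims width to 1117 × 1/2 = 558.50 px.
Left offset = (3465 − 558.50)/2 = 1453.25 px; top offset = 0.
Lower-left is one-third across and two-thirds down within the crop:
x = 1453.25 + 1 × 558.50/3 ≈ 1639; y = 0.00 + 2 × 1117.00/3 ≈ 745.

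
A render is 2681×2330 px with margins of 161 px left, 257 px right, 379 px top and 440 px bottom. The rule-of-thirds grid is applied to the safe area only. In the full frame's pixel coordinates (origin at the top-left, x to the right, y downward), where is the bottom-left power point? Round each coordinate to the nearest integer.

Content width = 2681 − 161 − 257 = 2263 px; content height = 2330 − 379 − 440 = 1511 px.
Bottom-left is one-third across and two-thirds down within the safe area.
x = 161 + 1 × 2263/3 = 161 + 754.33 ≈ 915
y = 379 + 2 × 1511/3 = 379 + 1007.33 ≈ 1386

x = 915 px, y = 1386 px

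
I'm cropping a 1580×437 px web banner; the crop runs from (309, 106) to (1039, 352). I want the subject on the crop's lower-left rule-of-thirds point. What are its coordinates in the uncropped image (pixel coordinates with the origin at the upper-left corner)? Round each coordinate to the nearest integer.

x = 552 px, y = 270 px

Crop width = 1039 − 309 = 730 px; one third is 243.33 px.
Crop height = 352 − 106 = 246 px; one third is 82.00 px.
The lower-left point is one-third across and two-thirds down within the crop:
x = 309 + 1 × 243.33 ≈ 552; y = 106 + 2 × 82.00 ≈ 270.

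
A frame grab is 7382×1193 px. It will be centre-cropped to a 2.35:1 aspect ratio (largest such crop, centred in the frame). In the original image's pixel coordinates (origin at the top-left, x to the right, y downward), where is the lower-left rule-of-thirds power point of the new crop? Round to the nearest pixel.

7382/1193 > 2.35/1, so the 2.35:1 crop keeps the full height 1193 and trims width to 1193 × 2.35/1 = 2803.55 px.
Left offset = (7382 − 2803.55)/2 = 2289.22 px; top offset = 0.
Lower-left is one-third across and two-thirds down within the crop:
x = 2289.22 + 1 × 2803.55/3 ≈ 3224; y = 0.00 + 2 × 1193.00/3 ≈ 795.

x = 3224 px, y = 795 px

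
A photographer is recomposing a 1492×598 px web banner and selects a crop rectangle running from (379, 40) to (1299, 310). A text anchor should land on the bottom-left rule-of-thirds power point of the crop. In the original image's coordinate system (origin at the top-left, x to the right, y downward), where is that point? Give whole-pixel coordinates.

Crop width = 1299 − 379 = 920 px; one third is 306.67 px.
Crop height = 310 − 40 = 270 px; one third is 90.00 px.
The bottom-left point is one-third across and two-thirds down within the crop:
x = 379 + 1 × 306.67 ≈ 686; y = 40 + 2 × 90.00 ≈ 220.

x = 686 px, y = 220 px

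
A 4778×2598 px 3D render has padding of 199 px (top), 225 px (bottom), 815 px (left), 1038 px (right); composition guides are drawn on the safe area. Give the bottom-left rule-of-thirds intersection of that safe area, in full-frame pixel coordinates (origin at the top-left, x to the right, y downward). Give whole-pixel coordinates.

(1790, 1648)

Content width = 4778 − 815 − 1038 = 2925 px; content height = 2598 − 199 − 225 = 2174 px.
Bottom-left is one-third across and two-thirds down within the safe area.
x = 815 + 1 × 2925/3 = 815 + 975.00 ≈ 1790
y = 199 + 2 × 2174/3 = 199 + 1449.33 ≈ 1648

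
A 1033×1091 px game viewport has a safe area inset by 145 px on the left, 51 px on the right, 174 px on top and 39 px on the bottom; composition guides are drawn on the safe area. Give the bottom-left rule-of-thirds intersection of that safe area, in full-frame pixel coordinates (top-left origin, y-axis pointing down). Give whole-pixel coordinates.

Content width = 1033 − 145 − 51 = 837 px; content height = 1091 − 174 − 39 = 878 px.
Bottom-left is one-third across and two-thirds down within the safe area.
x = 145 + 1 × 837/3 = 145 + 279.00 ≈ 424
y = 174 + 2 × 878/3 = 174 + 585.33 ≈ 759

x = 424 px, y = 759 px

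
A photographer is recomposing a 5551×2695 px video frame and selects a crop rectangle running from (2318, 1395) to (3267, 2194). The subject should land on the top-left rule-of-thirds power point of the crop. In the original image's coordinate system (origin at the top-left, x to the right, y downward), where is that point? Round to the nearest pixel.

(2634, 1661)

Crop width = 3267 − 2318 = 949 px; one third is 316.33 px.
Crop height = 2194 − 1395 = 799 px; one third is 266.33 px.
The top-left point is one-third across and one-third down within the crop:
x = 2318 + 1 × 316.33 ≈ 2634; y = 1395 + 1 × 266.33 ≈ 1661.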